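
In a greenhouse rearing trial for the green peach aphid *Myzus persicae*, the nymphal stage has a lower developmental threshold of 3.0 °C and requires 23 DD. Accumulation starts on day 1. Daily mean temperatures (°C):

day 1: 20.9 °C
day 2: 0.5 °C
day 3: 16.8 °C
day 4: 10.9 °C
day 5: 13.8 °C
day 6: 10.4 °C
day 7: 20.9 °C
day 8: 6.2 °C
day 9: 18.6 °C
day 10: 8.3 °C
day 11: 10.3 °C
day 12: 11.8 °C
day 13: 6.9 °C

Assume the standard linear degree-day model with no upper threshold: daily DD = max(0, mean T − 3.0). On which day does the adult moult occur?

Daily DD above 3.0 °C: 17.9, 0.0, 13.8, 7.9, 10.8, 7.4, 17.9, 3.2, 15.6, 5.3, 7.3, 8.8, 3.9.
Cumulative: 17.9, 17.9, 31.7, 39.6, 50.4, 57.8, 75.7, 78.9, 94.5, 99.8, 107.1, 115.9, 119.8.
The total first reaches 23 DD on day 3.

day 3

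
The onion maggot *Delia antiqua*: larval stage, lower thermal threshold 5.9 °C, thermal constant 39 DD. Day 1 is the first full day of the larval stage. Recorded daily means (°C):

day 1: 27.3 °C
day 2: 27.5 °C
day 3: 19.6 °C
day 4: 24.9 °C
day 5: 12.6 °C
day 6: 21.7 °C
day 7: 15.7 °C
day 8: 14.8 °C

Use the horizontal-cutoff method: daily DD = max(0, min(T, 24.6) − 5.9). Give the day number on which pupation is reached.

day 3

Daily DD above 5.9 °C (capped at 18.7): 18.7, 18.7, 13.7, 18.7, 6.7, 15.8, 9.8, 8.9.
Cumulative: 18.7, 37.4, 51.1, 69.8, 76.5, 92.3, 102.1, 111.0.
The total first reaches 39 DD on day 3.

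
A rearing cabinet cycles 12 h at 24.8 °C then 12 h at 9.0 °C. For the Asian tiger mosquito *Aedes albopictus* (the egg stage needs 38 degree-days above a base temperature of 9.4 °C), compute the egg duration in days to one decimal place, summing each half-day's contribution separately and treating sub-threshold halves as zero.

Day half: max(0, 24.8 − 9.4) × 0.5 = 15.4 × 0.5 = 7.70 DD.
Night half: max(0, 9.0 − 9.4) × 0.5 = 0.0 × 0.5 = 0.00 DD.
Per 24 h: 7.70 DD/day.
Duration = 38 / 7.70 = 4.935 ≈ 4.9 days.

4.9 days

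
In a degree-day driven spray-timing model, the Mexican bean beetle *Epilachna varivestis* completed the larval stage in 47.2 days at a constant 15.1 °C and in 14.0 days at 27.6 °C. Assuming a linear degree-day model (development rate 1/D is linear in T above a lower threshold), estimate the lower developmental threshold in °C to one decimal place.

Under the model K = D·(T − T_b), so D₁·(T₁ − T_b) = D₂·(T₂ − T_b).
47.2·(15.1 − T_b) = 14.0·(27.6 − T_b)
T_b = (47.2·15.1 − 14.0·27.6) / (47.2 − 14.0) = 326.32 / 33.2 = 9.829 °C ≈ 9.8 °C.

9.8 °C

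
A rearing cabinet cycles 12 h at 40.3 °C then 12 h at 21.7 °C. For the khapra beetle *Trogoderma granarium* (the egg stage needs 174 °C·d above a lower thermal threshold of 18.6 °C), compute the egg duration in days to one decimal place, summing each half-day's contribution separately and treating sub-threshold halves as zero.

14.0 days

Day half: max(0, 40.3 − 18.6) × 0.5 = 21.7 × 0.5 = 10.85 DD.
Night half: max(0, 21.7 − 18.6) × 0.5 = 3.1 × 0.5 = 1.55 DD.
Per 24 h: 12.40 DD/day.
Duration = 174 / 12.40 = 14.032 ≈ 14.0 days.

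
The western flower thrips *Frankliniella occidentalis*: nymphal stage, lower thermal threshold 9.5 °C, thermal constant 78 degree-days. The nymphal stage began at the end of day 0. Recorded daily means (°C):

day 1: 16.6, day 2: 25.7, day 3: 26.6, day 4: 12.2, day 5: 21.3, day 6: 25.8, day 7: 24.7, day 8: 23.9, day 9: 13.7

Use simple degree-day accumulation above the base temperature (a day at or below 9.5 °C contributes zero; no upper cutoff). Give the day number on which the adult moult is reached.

Daily DD above 9.5 °C: 7.1, 16.2, 17.1, 2.7, 11.8, 16.3, 15.2, 14.4, 4.2.
Cumulative: 7.1, 23.3, 40.4, 43.1, 54.9, 71.2, 86.4, 100.8, 105.0.
The total first reaches 78 DD on day 7.

day 7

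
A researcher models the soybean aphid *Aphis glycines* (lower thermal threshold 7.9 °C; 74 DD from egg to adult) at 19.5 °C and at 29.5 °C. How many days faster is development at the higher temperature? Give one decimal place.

3.0 days

At 19.5 °C: 74 / (19.5 − 7.9) = 74 / 11.6 = 6.379 d.
At 29.5 °C: 74 / (29.5 − 7.9) = 74 / 21.6 = 3.426 d.
Difference = |6.379 − 3.426| = 2.953 ≈ 3.0 days.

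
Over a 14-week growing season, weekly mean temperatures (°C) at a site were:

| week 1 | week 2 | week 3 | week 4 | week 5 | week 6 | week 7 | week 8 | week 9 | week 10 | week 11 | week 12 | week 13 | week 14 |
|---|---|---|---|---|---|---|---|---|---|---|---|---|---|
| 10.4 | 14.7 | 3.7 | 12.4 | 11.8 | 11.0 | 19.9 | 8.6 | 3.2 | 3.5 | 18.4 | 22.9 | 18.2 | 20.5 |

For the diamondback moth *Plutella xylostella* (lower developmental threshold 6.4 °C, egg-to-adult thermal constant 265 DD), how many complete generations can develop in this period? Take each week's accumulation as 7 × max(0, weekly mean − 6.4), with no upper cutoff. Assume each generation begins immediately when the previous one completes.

Weekly DD (7 × max(0, T̄ − 6.4)): 28.0, 58.1, 0.0, 42.0, 37.8, 32.2, 94.5, 15.4, 0.0, 0.0, 84.0, 115.5, 82.6, 98.7.
Season total = 688.8 DD.
Complete generations = ⌊688.8 / 265⌋ = 2.

2 generations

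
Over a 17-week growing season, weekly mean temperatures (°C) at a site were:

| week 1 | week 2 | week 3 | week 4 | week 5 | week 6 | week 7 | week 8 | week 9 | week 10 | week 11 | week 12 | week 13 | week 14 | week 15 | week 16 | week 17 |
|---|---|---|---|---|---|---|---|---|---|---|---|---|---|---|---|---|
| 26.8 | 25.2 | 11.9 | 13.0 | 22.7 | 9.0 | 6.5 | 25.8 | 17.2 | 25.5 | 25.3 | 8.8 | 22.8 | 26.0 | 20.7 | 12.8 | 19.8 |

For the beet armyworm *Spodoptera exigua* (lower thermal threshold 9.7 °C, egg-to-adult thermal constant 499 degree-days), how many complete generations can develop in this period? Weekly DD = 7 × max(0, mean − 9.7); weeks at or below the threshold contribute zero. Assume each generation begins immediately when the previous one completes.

2 generations

Weekly DD (7 × max(0, T̄ − 9.7)): 119.7, 108.5, 15.4, 23.1, 91.0, 0.0, 0.0, 112.7, 52.5, 110.6, 109.2, 0.0, 91.7, 114.1, 77.0, 21.7, 70.7.
Season total = 1117.9 DD.
Complete generations = ⌊1117.9 / 499⌋ = 2.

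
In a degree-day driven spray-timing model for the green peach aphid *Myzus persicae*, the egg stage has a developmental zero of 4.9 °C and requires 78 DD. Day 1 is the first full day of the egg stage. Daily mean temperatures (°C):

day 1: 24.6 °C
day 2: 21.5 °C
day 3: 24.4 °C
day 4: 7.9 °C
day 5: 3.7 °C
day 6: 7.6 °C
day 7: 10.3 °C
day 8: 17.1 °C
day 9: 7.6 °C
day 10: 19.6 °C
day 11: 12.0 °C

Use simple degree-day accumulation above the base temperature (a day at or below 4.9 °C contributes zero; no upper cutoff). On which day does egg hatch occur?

day 8

Daily DD above 4.9 °C: 19.7, 16.6, 19.5, 3.0, 0.0, 2.7, 5.4, 12.2, 2.7, 14.7, 7.1.
Cumulative: 19.7, 36.3, 55.8, 58.8, 58.8, 61.5, 66.9, 79.1, 81.8, 96.5, 103.6.
The total first reaches 78 DD on day 8.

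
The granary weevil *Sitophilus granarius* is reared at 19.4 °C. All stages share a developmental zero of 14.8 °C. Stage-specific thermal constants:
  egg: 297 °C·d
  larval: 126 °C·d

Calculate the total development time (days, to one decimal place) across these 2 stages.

92.0 days

Daily accumulation at 19.4 °C = 19.4 − 14.8 = 4.6 DD/day.
Total K = 297 + 126 = 423 DD.
Total duration = 423 / 4.6 = 91.957 ≈ 92.0 days.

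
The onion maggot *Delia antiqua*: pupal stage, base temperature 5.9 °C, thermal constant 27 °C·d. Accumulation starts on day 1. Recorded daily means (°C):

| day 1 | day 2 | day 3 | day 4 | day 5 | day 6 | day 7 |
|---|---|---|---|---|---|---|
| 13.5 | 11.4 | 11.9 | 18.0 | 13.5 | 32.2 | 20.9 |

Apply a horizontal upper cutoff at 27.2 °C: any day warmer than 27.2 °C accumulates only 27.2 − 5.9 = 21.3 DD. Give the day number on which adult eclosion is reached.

day 4

Daily DD above 5.9 °C (capped at 21.3): 7.6, 5.5, 6.0, 12.1, 7.6, 21.3, 15.0.
Cumulative: 7.6, 13.1, 19.1, 31.2, 38.8, 60.1, 75.1.
The total first reaches 27 DD on day 4.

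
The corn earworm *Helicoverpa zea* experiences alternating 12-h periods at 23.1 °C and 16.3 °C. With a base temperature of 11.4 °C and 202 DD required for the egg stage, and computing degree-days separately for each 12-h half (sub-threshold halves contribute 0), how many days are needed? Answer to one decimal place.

24.3 days

Day half: max(0, 23.1 − 11.4) × 0.5 = 11.7 × 0.5 = 5.85 DD.
Night half: max(0, 16.3 − 11.4) × 0.5 = 4.9 × 0.5 = 2.45 DD.
Per 24 h: 8.30 DD/day.
Duration = 202 / 8.30 = 24.337 ≈ 24.3 days.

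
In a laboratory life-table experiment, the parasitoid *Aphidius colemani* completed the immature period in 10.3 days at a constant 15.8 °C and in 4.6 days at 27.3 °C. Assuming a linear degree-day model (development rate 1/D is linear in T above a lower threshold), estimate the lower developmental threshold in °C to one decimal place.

Linear rate model ⇒ the product D·(T − T_b) is constant across temperatures.
10.3·(15.8 − T_b) = 4.6·(27.3 − T_b)
T_b = (10.3·15.8 − 4.6·27.3) / (10.3 − 4.6) = 37.16 / 5.7 = 6.519 °C ≈ 6.5 °C.

6.5 °C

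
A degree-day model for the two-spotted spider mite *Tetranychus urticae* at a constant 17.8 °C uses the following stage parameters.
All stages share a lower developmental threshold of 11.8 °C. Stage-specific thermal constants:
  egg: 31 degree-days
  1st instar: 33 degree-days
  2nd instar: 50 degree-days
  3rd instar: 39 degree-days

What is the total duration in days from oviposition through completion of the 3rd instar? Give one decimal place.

Daily accumulation at 17.8 °C = 17.8 − 11.8 = 6.0 DD/day.
Total K = 31 + 33 + 50 + 39 = 153 DD.
Total duration = 153 / 6.0 = 25.500 ≈ 25.5 days.

25.5 days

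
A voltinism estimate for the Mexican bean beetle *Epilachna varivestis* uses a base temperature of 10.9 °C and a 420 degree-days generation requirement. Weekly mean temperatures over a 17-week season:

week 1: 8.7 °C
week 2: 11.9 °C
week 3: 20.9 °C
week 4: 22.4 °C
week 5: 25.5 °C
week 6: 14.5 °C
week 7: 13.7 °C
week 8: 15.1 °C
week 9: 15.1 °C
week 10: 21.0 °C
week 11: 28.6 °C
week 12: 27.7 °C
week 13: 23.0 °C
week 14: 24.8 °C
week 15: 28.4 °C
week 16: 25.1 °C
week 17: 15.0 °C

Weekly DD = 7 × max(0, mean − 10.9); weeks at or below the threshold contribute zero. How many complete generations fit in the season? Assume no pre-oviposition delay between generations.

2 generations

Weekly DD (7 × max(0, T̄ − 10.9)): 0.0, 7.0, 70.0, 80.5, 102.2, 25.2, 19.6, 29.4, 29.4, 70.7, 123.9, 117.6, 84.7, 97.3, 122.5, 99.4, 28.7.
Season total = 1108.1 DD.
Complete generations = ⌊1108.1 / 420⌋ = 2.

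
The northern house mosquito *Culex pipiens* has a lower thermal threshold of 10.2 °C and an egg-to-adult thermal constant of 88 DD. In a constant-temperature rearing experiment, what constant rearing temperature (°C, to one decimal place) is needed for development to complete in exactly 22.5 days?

14.1 °C

Required daily accumulation = 88 / 22.5 = 3.911 DD/day.
T = T_base + 3.911 = 10.2 + 3.911 = 14.111 ≈ 14.1 °C.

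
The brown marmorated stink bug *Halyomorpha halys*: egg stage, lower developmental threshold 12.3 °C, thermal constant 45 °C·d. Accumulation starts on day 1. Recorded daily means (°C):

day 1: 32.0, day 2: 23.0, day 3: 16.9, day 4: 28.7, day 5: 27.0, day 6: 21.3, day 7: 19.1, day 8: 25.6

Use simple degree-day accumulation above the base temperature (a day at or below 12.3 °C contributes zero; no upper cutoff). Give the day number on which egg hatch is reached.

day 4

Daily DD above 12.3 °C: 19.7, 10.7, 4.6, 16.4, 14.7, 9.0, 6.8, 13.3.
Cumulative: 19.7, 30.4, 35.0, 51.4, 66.1, 75.1, 81.9, 95.2.
The total first reaches 45 DD on day 4.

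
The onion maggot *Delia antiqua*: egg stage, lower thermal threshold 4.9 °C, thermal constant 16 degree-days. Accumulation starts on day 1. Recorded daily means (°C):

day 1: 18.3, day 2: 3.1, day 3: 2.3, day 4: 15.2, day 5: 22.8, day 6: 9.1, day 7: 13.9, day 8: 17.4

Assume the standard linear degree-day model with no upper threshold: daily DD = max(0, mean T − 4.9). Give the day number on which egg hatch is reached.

Daily DD above 4.9 °C: 13.4, 0.0, 0.0, 10.3, 17.9, 4.2, 9.0, 12.5.
Cumulative: 13.4, 13.4, 13.4, 23.7, 41.6, 45.8, 54.8, 67.3.
The total first reaches 16 DD on day 4.

day 4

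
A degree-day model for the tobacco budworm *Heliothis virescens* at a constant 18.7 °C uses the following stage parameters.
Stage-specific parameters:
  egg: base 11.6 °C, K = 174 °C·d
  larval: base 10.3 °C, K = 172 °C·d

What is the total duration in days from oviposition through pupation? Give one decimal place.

egg: 174 / (18.7 − 11.6) = 174 / 7.1 = 24.507 d.
larval: 172 / (18.7 − 10.3) = 172 / 8.4 = 20.476 d.
Sum = 44.983 ≈ 45.0 days.

45.0 days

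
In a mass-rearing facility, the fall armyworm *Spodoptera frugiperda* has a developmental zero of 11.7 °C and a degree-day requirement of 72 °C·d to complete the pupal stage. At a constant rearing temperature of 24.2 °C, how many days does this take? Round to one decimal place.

Daily accumulation = 24.2 − 11.7 = 12.5 DD/day.
Duration = 72 / 12.5 = 5.760 ≈ 5.8 days.

5.8 days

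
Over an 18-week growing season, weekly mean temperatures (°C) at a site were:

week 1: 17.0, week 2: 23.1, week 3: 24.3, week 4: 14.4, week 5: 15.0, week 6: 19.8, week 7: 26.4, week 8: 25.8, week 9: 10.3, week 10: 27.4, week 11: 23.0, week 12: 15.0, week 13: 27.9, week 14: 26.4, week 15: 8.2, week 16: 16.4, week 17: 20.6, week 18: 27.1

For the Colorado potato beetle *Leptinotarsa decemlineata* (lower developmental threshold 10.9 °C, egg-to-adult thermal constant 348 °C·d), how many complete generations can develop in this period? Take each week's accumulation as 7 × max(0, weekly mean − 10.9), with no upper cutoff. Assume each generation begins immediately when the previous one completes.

3 generations

Weekly DD (7 × max(0, T̄ − 10.9)): 42.7, 85.4, 93.8, 24.5, 28.7, 62.3, 108.5, 104.3, 0.0, 115.5, 84.7, 28.7, 119.0, 108.5, 0.0, 38.5, 67.9, 113.4.
Season total = 1226.4 DD.
Complete generations = ⌊1226.4 / 348⌋ = 3.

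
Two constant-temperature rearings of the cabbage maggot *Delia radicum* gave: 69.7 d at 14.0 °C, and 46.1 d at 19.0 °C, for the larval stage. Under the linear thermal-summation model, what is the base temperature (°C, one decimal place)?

Under the model K = D·(T − T_b), so D₁·(T₁ − T_b) = D₂·(T₂ − T_b).
69.7·(14.0 − T_b) = 46.1·(19.0 − T_b)
T_b = (69.7·14.0 − 46.1·19.0) / (69.7 − 46.1) = 99.90 / 23.6 = 4.233 °C ≈ 4.2 °C.

4.2 °C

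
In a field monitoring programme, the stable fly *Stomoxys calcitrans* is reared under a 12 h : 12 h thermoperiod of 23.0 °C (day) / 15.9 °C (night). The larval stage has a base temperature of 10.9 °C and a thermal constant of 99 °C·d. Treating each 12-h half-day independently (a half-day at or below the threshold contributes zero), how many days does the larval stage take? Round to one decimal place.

11.6 days

Day half: max(0, 23.0 − 10.9) × 0.5 = 12.1 × 0.5 = 6.05 DD.
Night half: max(0, 15.9 − 10.9) × 0.5 = 5.0 × 0.5 = 2.50 DD.
Per 24 h: 8.55 DD/day.
Duration = 99 / 8.55 = 11.579 ≈ 11.6 days.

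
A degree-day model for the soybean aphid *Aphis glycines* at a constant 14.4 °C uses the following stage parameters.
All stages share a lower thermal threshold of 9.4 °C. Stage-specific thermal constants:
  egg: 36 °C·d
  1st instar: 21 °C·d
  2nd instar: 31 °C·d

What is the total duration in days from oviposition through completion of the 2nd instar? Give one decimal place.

17.6 days

Daily accumulation at 14.4 °C = 14.4 − 9.4 = 5.0 DD/day.
Total K = 36 + 21 + 31 = 88 DD.
Total duration = 88 / 5.0 = 17.600 ≈ 17.6 days.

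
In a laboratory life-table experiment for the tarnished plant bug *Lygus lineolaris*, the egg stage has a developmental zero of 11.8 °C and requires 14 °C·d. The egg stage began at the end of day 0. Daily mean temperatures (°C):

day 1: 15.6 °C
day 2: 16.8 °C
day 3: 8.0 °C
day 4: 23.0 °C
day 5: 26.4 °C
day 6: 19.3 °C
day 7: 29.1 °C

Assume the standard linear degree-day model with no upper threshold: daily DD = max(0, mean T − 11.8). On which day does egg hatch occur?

day 4

Daily DD above 11.8 °C: 3.8, 5.0, 0.0, 11.2, 14.6, 7.5, 17.3.
Cumulative: 3.8, 8.8, 8.8, 20.0, 34.6, 42.1, 59.4.
The total first reaches 14 DD on day 4.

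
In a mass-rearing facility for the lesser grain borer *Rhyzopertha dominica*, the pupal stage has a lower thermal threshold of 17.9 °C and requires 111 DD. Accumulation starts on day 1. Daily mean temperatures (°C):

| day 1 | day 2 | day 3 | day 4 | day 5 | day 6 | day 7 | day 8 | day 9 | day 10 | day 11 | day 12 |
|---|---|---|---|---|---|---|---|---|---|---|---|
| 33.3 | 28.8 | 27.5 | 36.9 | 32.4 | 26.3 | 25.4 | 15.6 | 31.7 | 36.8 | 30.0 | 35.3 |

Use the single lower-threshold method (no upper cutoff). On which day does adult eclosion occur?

Daily DD above 17.9 °C: 15.4, 10.9, 9.6, 19.0, 14.5, 8.4, 7.5, 0.0, 13.8, 18.9, 12.1, 17.4.
Cumulative: 15.4, 26.3, 35.9, 54.9, 69.4, 77.8, 85.3, 85.3, 99.1, 118.0, 130.1, 147.5.
The total first reaches 111 DD on day 10.

day 10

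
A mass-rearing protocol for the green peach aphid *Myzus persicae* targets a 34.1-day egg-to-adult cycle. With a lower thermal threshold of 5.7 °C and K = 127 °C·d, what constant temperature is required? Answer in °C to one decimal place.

9.4 °C

Required daily accumulation = 127 / 34.1 = 3.724 DD/day.
T = T_base + 3.724 = 5.7 + 3.724 = 9.424 ≈ 9.4 °C.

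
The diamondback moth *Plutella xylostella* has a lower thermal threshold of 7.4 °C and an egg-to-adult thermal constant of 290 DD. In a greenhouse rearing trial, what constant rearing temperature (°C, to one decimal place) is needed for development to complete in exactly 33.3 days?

Required daily accumulation = 290 / 33.3 = 8.709 DD/day.
T = T_base + 8.709 = 7.4 + 8.709 = 16.109 ≈ 16.1 °C.

16.1 °C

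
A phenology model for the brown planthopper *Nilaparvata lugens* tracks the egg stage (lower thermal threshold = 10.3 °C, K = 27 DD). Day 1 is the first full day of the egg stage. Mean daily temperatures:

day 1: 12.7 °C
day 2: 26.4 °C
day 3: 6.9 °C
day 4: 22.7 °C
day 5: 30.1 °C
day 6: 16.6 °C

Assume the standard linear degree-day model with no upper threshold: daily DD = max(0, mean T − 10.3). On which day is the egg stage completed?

Daily DD above 10.3 °C: 2.4, 16.1, 0.0, 12.4, 19.8, 6.3.
Cumulative: 2.4, 18.5, 18.5, 30.9, 50.7, 57.0.
The total first reaches 27 DD on day 4.

day 4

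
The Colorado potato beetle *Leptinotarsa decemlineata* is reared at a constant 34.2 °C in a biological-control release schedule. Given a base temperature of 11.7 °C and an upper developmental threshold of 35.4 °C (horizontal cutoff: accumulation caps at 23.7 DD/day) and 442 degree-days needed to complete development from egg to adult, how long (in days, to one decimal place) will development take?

Daily accumulation = 34.2 − 11.7 = 22.5 DD/day.
Duration = 442 / 22.5 = 19.644 ≈ 19.6 days.

19.6 days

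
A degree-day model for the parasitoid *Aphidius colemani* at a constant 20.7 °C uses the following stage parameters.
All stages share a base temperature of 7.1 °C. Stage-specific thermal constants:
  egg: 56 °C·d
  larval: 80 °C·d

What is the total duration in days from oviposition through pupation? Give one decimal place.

Daily accumulation at 20.7 °C = 20.7 − 7.1 = 13.6 DD/day.
Total K = 56 + 80 = 136 DD.
Total duration = 136 / 13.6 = 10.000 ≈ 10.0 days.

10.0 days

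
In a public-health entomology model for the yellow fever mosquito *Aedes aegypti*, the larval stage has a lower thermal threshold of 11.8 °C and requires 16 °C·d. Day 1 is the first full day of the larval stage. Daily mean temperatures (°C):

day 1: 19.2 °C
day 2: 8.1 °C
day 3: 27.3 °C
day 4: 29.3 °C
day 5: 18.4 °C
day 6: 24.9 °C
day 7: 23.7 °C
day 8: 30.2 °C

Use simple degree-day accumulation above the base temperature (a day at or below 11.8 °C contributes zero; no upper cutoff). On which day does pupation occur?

Daily DD above 11.8 °C: 7.4, 0.0, 15.5, 17.5, 6.6, 13.1, 11.9, 18.4.
Cumulative: 7.4, 7.4, 22.9, 40.4, 47.0, 60.1, 72.0, 90.4.
The total first reaches 16 DD on day 3.

day 3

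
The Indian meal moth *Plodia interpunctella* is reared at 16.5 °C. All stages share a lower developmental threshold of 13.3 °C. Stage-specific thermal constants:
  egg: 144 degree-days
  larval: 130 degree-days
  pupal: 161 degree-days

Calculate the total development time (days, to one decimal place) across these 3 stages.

Daily accumulation at 16.5 °C = 16.5 − 13.3 = 3.2 DD/day.
Total K = 144 + 130 + 161 = 435 DD.
Total duration = 435 / 3.2 = 135.938 ≈ 135.9 days.

135.9 days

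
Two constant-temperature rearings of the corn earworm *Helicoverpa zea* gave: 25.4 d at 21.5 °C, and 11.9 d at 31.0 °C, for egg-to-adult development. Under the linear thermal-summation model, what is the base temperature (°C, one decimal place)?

13.1 °C

Under the model K = D·(T − T_b), so D₁·(T₁ − T_b) = D₂·(T₂ − T_b).
25.4·(21.5 − T_b) = 11.9·(31.0 − T_b)
T_b = (25.4·21.5 − 11.9·31.0) / (25.4 − 11.9) = 177.20 / 13.5 = 13.126 °C ≈ 13.1 °C.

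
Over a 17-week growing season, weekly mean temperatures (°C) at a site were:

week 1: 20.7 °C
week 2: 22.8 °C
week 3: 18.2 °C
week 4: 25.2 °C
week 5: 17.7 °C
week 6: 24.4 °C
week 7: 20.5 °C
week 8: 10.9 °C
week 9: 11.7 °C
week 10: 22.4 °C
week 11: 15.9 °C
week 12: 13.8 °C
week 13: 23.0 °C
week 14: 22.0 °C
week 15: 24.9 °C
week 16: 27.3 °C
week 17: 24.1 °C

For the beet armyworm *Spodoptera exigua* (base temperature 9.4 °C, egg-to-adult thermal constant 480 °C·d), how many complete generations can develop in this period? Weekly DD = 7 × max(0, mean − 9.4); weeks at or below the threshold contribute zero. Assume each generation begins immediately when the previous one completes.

2 generations

Weekly DD (7 × max(0, T̄ − 9.4)): 79.1, 93.8, 61.6, 110.6, 58.1, 105.0, 77.7, 10.5, 16.1, 91.0, 45.5, 30.8, 95.2, 88.2, 108.5, 125.3, 102.9.
Season total = 1299.9 DD.
Complete generations = ⌊1299.9 / 480⌋ = 2.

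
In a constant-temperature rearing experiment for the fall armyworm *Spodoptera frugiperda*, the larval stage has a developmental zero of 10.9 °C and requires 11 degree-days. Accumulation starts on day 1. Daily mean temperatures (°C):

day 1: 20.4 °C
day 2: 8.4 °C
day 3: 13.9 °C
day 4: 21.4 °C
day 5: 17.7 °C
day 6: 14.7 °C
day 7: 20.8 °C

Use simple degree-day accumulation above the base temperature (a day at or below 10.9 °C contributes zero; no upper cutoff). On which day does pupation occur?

Daily DD above 10.9 °C: 9.5, 0.0, 3.0, 10.5, 6.8, 3.8, 9.9.
Cumulative: 9.5, 9.5, 12.5, 23.0, 29.8, 33.6, 43.5.
The total first reaches 11 DD on day 3.

day 3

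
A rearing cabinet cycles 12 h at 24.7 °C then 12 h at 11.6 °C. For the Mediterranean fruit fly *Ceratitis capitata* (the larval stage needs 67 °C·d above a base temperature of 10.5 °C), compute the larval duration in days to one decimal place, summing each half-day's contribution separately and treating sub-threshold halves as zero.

Day half: max(0, 24.7 − 10.5) × 0.5 = 14.2 × 0.5 = 7.10 DD.
Night half: max(0, 11.6 − 10.5) × 0.5 = 1.1 × 0.5 = 0.55 DD.
Per 24 h: 7.65 DD/day.
Duration = 67 / 7.65 = 8.758 ≈ 8.8 days.

8.8 days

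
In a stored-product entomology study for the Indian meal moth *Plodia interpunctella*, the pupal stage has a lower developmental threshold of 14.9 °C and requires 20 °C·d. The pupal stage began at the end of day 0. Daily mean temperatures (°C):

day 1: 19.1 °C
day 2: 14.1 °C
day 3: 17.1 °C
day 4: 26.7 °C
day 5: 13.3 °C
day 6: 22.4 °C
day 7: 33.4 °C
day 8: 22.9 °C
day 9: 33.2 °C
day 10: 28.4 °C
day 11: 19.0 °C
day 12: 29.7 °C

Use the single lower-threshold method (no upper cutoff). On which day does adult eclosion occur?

Daily DD above 14.9 °C: 4.2, 0.0, 2.2, 11.8, 0.0, 7.5, 18.5, 8.0, 18.3, 13.5, 4.1, 14.8.
Cumulative: 4.2, 4.2, 6.4, 18.2, 18.2, 25.7, 44.2, 52.2, 70.5, 84.0, 88.1, 102.9.
The total first reaches 20 DD on day 6.

day 6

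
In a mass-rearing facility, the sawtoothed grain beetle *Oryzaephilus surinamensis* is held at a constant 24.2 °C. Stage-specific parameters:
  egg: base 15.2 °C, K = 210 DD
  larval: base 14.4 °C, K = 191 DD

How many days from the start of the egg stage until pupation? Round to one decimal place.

42.8 days

egg: 210 / (24.2 − 15.2) = 210 / 9.0 = 23.333 d.
larval: 191 / (24.2 − 14.4) = 191 / 9.8 = 19.490 d.
Sum = 42.823 ≈ 42.8 days.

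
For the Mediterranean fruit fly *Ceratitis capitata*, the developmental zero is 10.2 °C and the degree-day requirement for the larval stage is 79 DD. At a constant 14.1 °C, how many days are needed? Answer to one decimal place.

20.3 days

Daily accumulation = 14.1 − 10.2 = 3.9 DD/day.
Duration = 79 / 3.9 = 20.256 ≈ 20.3 days.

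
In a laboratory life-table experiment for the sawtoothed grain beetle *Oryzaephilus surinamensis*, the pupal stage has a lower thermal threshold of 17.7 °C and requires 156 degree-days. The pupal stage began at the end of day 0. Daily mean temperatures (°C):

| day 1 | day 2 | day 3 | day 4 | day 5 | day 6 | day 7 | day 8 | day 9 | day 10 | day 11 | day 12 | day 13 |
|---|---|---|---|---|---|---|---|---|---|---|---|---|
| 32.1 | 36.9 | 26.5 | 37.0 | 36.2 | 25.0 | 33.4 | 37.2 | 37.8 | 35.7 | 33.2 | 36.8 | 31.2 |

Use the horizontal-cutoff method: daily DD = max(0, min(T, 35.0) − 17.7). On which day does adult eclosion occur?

day 11

Daily DD above 17.7 °C (capped at 17.3): 14.4, 17.3, 8.8, 17.3, 17.3, 7.3, 15.7, 17.3, 17.3, 17.3, 15.5, 17.3, 13.5.
Cumulative: 14.4, 31.7, 40.5, 57.8, 75.1, 82.4, 98.1, 115.4, 132.7, 150.0, 165.5, 182.8, 196.3.
The total first reaches 156 DD on day 11.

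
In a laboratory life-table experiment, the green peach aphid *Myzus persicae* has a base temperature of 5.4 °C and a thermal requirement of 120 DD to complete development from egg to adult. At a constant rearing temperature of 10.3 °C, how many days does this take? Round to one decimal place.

Daily accumulation = 10.3 − 5.4 = 4.9 DD/day.
Duration = 120 / 4.9 = 24.490 ≈ 24.5 days.

24.5 days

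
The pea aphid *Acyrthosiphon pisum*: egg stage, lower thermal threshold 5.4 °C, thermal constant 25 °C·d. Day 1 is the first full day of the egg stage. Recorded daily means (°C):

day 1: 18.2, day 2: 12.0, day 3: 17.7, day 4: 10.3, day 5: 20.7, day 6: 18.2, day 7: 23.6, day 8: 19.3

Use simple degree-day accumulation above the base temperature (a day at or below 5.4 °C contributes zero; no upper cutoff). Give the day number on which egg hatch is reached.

Daily DD above 5.4 °C: 12.8, 6.6, 12.3, 4.9, 15.3, 12.8, 18.2, 13.9.
Cumulative: 12.8, 19.4, 31.7, 36.6, 51.9, 64.7, 82.9, 96.8.
The total first reaches 25 DD on day 3.

day 3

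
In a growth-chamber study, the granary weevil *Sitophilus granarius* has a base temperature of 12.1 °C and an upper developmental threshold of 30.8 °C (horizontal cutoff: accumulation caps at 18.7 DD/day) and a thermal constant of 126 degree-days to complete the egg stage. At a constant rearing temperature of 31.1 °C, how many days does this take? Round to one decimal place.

Temperature 31.1 °C exceeds the upper threshold, so daily accumulation caps at 30.8 − 12.1 = 18.7 DD/day.
Duration = 126 / 18.7 = 6.738 ≈ 6.7 days.

6.7 days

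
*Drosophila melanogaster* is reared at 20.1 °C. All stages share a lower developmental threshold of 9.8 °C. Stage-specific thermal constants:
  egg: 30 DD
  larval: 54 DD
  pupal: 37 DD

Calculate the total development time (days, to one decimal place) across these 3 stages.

11.7 days

Daily accumulation at 20.1 °C = 20.1 − 9.8 = 10.3 DD/day.
Total K = 30 + 54 + 37 = 121 DD.
Total duration = 121 / 10.3 = 11.748 ≈ 11.7 days.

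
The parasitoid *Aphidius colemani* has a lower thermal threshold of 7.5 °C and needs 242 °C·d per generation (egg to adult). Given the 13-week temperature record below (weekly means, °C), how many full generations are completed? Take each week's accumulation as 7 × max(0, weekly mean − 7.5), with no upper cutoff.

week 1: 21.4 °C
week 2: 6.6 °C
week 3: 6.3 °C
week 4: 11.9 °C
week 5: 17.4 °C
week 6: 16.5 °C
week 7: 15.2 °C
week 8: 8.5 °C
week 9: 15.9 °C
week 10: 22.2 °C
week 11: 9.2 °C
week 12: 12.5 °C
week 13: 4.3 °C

Weekly DD (7 × max(0, T̄ − 7.5)): 97.3, 0.0, 0.0, 30.8, 69.3, 63.0, 53.9, 7.0, 58.8, 102.9, 11.9, 35.0, 0.0.
Season total = 529.9 DD.
Complete generations = ⌊529.9 / 242⌋ = 2.

2 generations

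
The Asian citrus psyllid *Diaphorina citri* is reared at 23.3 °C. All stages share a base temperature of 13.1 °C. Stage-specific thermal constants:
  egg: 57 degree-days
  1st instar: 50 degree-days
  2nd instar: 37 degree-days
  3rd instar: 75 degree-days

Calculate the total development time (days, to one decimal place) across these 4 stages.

21.5 days

Daily accumulation at 23.3 °C = 23.3 − 13.1 = 10.2 DD/day.
Total K = 57 + 50 + 37 + 75 = 219 DD.
Total duration = 219 / 10.2 = 21.471 ≈ 21.5 days.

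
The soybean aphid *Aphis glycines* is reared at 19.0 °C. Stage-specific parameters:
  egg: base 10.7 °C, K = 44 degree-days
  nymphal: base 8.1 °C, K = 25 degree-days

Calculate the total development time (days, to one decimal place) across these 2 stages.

7.6 days

egg: 44 / (19.0 − 10.7) = 44 / 8.3 = 5.301 d.
nymphal: 25 / (19.0 − 8.1) = 25 / 10.9 = 2.294 d.
Sum = 7.595 ≈ 7.6 days.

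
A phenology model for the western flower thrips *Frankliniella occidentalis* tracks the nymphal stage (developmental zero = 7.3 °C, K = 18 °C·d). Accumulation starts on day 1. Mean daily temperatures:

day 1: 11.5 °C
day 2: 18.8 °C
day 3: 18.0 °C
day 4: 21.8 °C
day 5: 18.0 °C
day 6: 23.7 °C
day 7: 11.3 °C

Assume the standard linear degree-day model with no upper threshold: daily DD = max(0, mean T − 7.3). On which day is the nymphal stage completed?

Daily DD above 7.3 °C: 4.2, 11.5, 10.7, 14.5, 10.7, 16.4, 4.0.
Cumulative: 4.2, 15.7, 26.4, 40.9, 51.6, 68.0, 72.0.
The total first reaches 18 DD on day 3.

day 3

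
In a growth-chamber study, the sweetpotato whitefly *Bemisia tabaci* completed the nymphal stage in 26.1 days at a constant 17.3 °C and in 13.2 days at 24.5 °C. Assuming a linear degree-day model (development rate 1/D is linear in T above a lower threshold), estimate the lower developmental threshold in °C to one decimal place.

Equal thermal constants: D₁(T₁ − T_b) = D₂(T₂ − T_b).
26.1·(17.3 − T_b) = 13.2·(24.5 − T_b)
T_b = (26.1·17.3 − 13.2·24.5) / (26.1 − 13.2) = 128.13 / 12.9 = 9.933 °C ≈ 9.9 °C.

9.9 °C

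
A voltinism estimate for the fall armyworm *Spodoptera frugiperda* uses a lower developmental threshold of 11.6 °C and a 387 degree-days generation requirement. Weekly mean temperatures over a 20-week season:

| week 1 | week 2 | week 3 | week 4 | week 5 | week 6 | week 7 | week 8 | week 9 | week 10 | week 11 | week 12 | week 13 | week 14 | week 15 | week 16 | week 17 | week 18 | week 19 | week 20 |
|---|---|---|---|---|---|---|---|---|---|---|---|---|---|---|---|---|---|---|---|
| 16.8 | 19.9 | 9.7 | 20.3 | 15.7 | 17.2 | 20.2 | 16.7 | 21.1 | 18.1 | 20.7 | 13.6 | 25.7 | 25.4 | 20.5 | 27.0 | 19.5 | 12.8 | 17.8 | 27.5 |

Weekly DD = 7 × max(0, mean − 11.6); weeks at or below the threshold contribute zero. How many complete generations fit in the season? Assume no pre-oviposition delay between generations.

2 generations

Weekly DD (7 × max(0, T̄ − 11.6)): 36.4, 58.1, 0.0, 60.9, 28.7, 39.2, 60.2, 35.7, 66.5, 45.5, 63.7, 14.0, 98.7, 96.6, 62.3, 107.8, 55.3, 8.4, 43.4, 111.3.
Season total = 1092.7 DD.
Complete generations = ⌊1092.7 / 387⌋ = 2.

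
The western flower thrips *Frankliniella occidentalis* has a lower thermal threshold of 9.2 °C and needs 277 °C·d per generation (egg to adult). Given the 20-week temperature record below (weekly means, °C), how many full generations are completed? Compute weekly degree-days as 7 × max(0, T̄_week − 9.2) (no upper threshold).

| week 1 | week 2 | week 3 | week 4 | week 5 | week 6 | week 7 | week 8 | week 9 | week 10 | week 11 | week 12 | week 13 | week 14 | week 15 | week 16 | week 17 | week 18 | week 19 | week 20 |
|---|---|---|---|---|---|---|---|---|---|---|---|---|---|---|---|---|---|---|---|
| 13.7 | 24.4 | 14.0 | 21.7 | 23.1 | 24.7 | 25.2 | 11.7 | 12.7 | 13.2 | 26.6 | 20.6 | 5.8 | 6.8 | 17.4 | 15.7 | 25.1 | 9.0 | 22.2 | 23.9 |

4 generations

Weekly DD (7 × max(0, T̄ − 9.2)): 31.5, 106.4, 33.6, 87.5, 97.3, 108.5, 112.0, 17.5, 24.5, 28.0, 121.8, 79.8, 0.0, 0.0, 57.4, 45.5, 111.3, 0.0, 91.0, 102.9.
Season total = 1256.5 DD.
Complete generations = ⌊1256.5 / 277⌋ = 4.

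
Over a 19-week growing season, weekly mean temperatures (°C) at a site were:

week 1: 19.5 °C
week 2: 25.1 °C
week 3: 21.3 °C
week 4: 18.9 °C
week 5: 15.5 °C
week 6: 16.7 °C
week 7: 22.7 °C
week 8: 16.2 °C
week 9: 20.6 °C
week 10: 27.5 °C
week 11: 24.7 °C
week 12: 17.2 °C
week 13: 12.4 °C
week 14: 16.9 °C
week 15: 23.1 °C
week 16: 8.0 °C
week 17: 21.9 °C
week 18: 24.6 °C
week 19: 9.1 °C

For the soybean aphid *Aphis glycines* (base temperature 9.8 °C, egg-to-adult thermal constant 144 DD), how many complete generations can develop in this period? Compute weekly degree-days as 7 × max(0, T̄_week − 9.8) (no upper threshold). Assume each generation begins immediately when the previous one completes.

Weekly DD (7 × max(0, T̄ − 9.8)): 67.9, 107.1, 80.5, 63.7, 39.9, 48.3, 90.3, 44.8, 75.6, 123.9, 104.3, 51.8, 18.2, 49.7, 93.1, 0.0, 84.7, 103.6, 0.0.
Season total = 1247.4 DD.
Complete generations = ⌊1247.4 / 144⌋ = 8.

8 generations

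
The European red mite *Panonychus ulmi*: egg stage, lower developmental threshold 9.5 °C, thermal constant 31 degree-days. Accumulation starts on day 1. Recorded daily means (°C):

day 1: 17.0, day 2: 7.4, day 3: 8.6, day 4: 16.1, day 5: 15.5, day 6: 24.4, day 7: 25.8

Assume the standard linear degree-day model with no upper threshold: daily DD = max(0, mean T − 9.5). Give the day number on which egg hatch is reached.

day 6

Daily DD above 9.5 °C: 7.5, 0.0, 0.0, 6.6, 6.0, 14.9, 16.3.
Cumulative: 7.5, 7.5, 7.5, 14.1, 20.1, 35.0, 51.3.
The total first reaches 31 DD on day 6.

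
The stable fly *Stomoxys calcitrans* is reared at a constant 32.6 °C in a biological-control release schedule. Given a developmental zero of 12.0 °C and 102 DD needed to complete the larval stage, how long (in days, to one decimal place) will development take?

5.0 days

Daily accumulation = 32.6 − 12.0 = 20.6 DD/day.
Duration = 102 / 20.6 = 4.951 ≈ 5.0 days.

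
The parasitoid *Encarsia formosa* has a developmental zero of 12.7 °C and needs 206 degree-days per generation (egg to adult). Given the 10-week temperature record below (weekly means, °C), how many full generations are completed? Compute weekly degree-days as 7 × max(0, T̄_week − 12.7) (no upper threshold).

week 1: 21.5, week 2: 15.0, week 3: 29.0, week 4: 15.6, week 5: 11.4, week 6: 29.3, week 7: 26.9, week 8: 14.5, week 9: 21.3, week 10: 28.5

Weekly DD (7 × max(0, T̄ − 12.7)): 61.6, 16.1, 114.1, 20.3, 0.0, 116.2, 99.4, 12.6, 60.2, 110.6.
Season total = 611.1 DD.
Complete generations = ⌊611.1 / 206⌋ = 2.

2 generations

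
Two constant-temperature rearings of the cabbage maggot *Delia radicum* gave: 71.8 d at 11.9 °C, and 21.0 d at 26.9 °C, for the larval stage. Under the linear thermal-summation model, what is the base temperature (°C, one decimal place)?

Linear rate model ⇒ the product D·(T − T_b) is constant across temperatures.
71.8·(11.9 − T_b) = 21.0·(26.9 − T_b)
T_b = (71.8·11.9 − 21.0·26.9) / (71.8 − 21.0) = 289.52 / 50.8 = 5.699 °C ≈ 5.7 °C.

5.7 °C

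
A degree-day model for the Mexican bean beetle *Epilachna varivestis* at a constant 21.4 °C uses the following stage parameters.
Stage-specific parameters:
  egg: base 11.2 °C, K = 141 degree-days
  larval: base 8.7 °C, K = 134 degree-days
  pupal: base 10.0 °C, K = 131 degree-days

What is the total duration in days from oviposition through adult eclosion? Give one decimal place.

egg: 141 / (21.4 − 11.2) = 141 / 10.2 = 13.824 d.
larval: 134 / (21.4 − 8.7) = 134 / 12.7 = 10.551 d.
pupal: 131 / (21.4 − 10.0) = 131 / 11.4 = 11.491 d.
Sum = 35.866 ≈ 35.9 days.

35.9 days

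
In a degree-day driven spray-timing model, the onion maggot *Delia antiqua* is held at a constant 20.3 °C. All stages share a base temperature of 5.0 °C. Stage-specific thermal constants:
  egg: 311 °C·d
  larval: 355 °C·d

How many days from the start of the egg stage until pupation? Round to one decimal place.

Daily accumulation at 20.3 °C = 20.3 − 5.0 = 15.3 DD/day.
Total K = 311 + 355 = 666 DD.
Total duration = 666 / 15.3 = 43.529 ≈ 43.5 days.

43.5 days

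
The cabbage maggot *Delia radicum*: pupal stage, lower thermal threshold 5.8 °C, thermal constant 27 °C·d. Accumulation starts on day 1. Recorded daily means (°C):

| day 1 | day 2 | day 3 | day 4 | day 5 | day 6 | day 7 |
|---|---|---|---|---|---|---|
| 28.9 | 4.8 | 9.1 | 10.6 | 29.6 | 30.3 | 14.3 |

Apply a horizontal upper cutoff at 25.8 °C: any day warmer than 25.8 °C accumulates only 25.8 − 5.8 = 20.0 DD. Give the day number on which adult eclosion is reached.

Daily DD above 5.8 °C (capped at 20.0): 20.0, 0.0, 3.3, 4.8, 20.0, 20.0, 8.5.
Cumulative: 20.0, 20.0, 23.3, 28.1, 48.1, 68.1, 76.6.
The total first reaches 27 DD on day 4.

day 4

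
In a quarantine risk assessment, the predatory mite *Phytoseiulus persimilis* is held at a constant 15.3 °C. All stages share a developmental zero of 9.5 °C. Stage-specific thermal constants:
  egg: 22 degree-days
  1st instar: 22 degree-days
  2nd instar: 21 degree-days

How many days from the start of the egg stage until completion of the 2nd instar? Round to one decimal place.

Daily accumulation at 15.3 °C = 15.3 − 9.5 = 5.8 DD/day.
Total K = 22 + 22 + 21 = 65 DD.
Total duration = 65 / 5.8 = 11.207 ≈ 11.2 days.

11.2 days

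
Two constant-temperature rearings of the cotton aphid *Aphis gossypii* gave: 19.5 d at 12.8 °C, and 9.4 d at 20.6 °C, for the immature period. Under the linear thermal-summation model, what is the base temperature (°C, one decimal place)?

5.5 °C

Under the model K = D·(T − T_b), so D₁·(T₁ − T_b) = D₂·(T₂ − T_b).
19.5·(12.8 − T_b) = 9.4·(20.6 − T_b)
T_b = (19.5·12.8 − 9.4·20.6) / (19.5 − 9.4) = 55.96 / 10.1 = 5.541 °C ≈ 5.5 °C.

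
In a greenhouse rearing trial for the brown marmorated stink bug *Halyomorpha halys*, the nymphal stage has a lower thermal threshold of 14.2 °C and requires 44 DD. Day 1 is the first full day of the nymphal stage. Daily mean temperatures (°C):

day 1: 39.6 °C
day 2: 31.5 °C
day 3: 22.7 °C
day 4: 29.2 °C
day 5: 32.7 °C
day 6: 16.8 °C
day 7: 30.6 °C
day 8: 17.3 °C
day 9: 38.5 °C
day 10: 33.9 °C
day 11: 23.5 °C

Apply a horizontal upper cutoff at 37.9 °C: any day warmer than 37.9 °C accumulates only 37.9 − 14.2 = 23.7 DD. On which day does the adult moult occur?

day 3

Daily DD above 14.2 °C (capped at 23.7): 23.7, 17.3, 8.5, 15.0, 18.5, 2.6, 16.4, 3.1, 23.7, 19.7, 9.3.
Cumulative: 23.7, 41.0, 49.5, 64.5, 83.0, 85.6, 102.0, 105.1, 128.8, 148.5, 157.8.
The total first reaches 44 DD on day 3.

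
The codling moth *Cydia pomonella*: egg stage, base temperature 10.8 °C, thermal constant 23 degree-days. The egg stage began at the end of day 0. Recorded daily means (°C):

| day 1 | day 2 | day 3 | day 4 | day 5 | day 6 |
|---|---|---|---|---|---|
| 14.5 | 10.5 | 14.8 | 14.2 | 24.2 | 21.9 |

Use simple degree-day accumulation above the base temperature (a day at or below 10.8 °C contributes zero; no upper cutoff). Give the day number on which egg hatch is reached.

Daily DD above 10.8 °C: 3.7, 0.0, 4.0, 3.4, 13.4, 11.1.
Cumulative: 3.7, 3.7, 7.7, 11.1, 24.5, 35.6.
The total first reaches 23 DD on day 5.

day 5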